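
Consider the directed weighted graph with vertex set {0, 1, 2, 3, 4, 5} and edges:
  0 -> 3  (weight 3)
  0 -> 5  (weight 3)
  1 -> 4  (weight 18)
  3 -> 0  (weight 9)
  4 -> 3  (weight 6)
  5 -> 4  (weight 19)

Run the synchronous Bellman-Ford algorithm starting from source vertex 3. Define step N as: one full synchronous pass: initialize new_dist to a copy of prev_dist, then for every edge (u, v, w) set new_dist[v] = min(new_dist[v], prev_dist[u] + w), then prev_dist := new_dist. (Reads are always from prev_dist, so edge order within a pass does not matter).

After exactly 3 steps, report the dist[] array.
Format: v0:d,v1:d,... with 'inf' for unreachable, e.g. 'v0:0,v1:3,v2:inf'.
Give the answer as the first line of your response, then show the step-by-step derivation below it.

v0:9,v1:inf,v2:inf,v3:0,v4:31,v5:12

step 1: dist = v0:9,v1:inf,v2:inf,v3:0,v4:inf,v5:inf
step 2: dist = v0:9,v1:inf,v2:inf,v3:0,v4:inf,v5:12
step 3: dist = v0:9,v1:inf,v2:inf,v3:0,v4:31,v5:12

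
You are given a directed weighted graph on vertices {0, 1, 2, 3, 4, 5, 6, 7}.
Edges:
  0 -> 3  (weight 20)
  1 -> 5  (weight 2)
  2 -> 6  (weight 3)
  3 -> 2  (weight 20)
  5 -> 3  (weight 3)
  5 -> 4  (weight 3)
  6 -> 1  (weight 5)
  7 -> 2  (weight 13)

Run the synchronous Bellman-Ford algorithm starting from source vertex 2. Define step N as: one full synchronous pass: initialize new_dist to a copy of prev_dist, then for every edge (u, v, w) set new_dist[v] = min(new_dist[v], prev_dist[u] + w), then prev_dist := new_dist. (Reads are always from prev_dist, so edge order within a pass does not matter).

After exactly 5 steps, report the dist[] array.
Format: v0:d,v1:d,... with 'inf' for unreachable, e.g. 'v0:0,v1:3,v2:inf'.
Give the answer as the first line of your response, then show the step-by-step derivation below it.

v0:inf,v1:8,v2:0,v3:13,v4:13,v5:10,v6:3,v7:inf

step 1: dist = v0:inf,v1:inf,v2:0,v3:inf,v4:inf,v5:inf,v6:3,v7:inf
step 2: dist = v0:inf,v1:8,v2:0,v3:inf,v4:inf,v5:inf,v6:3,v7:inf
step 3: dist = v0:inf,v1:8,v2:0,v3:inf,v4:inf,v5:10,v6:3,v7:inf
step 4: dist = v0:inf,v1:8,v2:0,v3:13,v4:13,v5:10,v6:3,v7:inf
step 5: dist = v0:inf,v1:8,v2:0,v3:13,v4:13,v5:10,v6:3,v7:inf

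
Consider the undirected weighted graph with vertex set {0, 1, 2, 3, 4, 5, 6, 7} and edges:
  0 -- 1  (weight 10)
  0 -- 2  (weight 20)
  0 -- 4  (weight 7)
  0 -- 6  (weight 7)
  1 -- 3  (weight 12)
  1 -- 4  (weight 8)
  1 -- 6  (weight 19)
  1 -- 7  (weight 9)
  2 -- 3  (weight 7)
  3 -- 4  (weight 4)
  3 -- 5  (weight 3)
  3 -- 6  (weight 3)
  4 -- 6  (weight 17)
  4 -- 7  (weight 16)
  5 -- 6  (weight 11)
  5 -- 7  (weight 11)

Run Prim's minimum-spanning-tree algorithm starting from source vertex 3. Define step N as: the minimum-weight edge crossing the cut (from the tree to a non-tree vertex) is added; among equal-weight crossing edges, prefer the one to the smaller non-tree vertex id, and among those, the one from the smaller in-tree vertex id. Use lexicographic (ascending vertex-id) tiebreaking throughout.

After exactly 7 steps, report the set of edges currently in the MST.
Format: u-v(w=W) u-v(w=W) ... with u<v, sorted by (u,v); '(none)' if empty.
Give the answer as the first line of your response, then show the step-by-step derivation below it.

0-4(w=7) 1-4(w=8) 1-7(w=9) 2-3(w=7) 3-4(w=4) 3-5(w=3) 3-6(w=3)

step 1: add edge 3-5 (w=3); MST = {3-5(w=3)}
step 2: add edge 3-6 (w=3); MST = {3-5(w=3) 3-6(w=3)}
step 3: add edge 3-4 (w=4); MST = {3-4(w=4) 3-5(w=3) 3-6(w=3)}
step 4: add edge 0-4 (w=7); MST = {0-4(w=7) 3-4(w=4) 3-5(w=3) 3-6(w=3)}
step 5: add edge 2-3 (w=7); MST = {0-4(w=7) 2-3(w=7) 3-4(w=4) 3-5(w=3) 3-6(w=3)}
step 6: add edge 1-4 (w=8); MST = {0-4(w=7) 1-4(w=8) 2-3(w=7) 3-4(w=4) 3-5(w=3) 3-6(w=3)}
step 7: add edge 1-7 (w=9); MST = {0-4(w=7) 1-4(w=8) 1-7(w=9) 2-3(w=7) 3-4(w=4) 3-5(w=3) 3-6(w=3)}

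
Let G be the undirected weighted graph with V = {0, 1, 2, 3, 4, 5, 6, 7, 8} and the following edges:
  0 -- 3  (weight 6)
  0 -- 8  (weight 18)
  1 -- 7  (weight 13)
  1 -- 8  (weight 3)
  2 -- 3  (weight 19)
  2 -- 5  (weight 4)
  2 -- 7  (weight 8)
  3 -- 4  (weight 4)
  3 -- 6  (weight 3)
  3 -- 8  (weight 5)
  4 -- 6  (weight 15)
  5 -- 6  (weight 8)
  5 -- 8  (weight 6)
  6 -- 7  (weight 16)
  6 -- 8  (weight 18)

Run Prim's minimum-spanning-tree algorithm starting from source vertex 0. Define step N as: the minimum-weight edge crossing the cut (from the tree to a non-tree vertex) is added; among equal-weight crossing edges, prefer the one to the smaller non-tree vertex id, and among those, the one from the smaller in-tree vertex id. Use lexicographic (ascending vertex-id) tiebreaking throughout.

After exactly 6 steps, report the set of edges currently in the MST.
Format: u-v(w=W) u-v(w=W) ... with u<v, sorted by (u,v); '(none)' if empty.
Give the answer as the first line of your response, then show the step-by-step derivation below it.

0-3(w=6) 1-8(w=3) 3-4(w=4) 3-6(w=3) 3-8(w=5) 5-8(w=6)

step 1: add edge 0-3 (w=6); MST = {0-3(w=6)}
step 2: add edge 3-6 (w=3); MST = {0-3(w=6) 3-6(w=3)}
step 3: add edge 3-4 (w=4); MST = {0-3(w=6) 3-4(w=4) 3-6(w=3)}
step 4: add edge 3-8 (w=5); MST = {0-3(w=6) 3-4(w=4) 3-6(w=3) 3-8(w=5)}
step 5: add edge 1-8 (w=3); MST = {0-3(w=6) 1-8(w=3) 3-4(w=4) 3-6(w=3) 3-8(w=5)}
step 6: add edge 5-8 (w=6); MST = {0-3(w=6) 1-8(w=3) 3-4(w=4) 3-6(w=3) 3-8(w=5) 5-8(w=6)}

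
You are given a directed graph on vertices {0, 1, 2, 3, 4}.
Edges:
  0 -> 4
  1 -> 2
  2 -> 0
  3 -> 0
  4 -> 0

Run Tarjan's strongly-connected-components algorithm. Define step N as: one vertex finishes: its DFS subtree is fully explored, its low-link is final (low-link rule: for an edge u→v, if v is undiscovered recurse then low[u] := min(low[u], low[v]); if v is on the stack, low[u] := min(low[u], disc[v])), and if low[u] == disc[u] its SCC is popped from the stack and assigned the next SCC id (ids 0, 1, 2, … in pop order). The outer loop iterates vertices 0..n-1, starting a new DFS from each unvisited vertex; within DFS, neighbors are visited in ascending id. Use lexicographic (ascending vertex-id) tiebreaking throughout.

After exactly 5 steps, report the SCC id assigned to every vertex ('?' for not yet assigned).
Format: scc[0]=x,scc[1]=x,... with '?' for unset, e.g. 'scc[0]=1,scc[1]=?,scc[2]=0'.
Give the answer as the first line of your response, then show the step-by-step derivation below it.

scc[0]=0,scc[1]=2,scc[2]=1,scc[3]=3,scc[4]=0

step 1: low=(low[0]=0,low[1]=?,low[2]=?,low[3]=?,low[4]=0); scc=(scc[0]=?,scc[1]=?,scc[2]=?,scc[3]=?,scc[4]=?)
step 2: low=(low[0]=0,low[1]=?,low[2]=?,low[3]=?,low[4]=0); scc=(scc[0]=0,scc[1]=?,scc[2]=?,scc[3]=?,scc[4]=0)
step 3: low=(low[0]=0,low[1]=2,low[2]=3,low[3]=?,low[4]=0); scc=(scc[0]=0,scc[1]=?,scc[2]=1,scc[3]=?,scc[4]=0)
step 4: low=(low[0]=0,low[1]=2,low[2]=3,low[3]=?,low[4]=0); scc=(scc[0]=0,scc[1]=2,scc[2]=1,scc[3]=?,scc[4]=0)
step 5: low=(low[0]=0,low[1]=2,low[2]=3,low[3]=4,low[4]=0); scc=(scc[0]=0,scc[1]=2,scc[2]=1,scc[3]=3,scc[4]=0)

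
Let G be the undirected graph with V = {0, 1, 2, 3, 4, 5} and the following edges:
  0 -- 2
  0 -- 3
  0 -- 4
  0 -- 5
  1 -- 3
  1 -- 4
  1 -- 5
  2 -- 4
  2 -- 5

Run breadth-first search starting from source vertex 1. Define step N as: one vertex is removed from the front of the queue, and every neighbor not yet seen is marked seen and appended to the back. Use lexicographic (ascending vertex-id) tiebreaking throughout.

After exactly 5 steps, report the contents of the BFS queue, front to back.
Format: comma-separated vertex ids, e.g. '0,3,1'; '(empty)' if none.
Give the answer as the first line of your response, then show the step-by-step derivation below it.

2

step 1: dequeue 1; queue=[3,4,5]; order=1
step 2: dequeue 3; queue=[4,5,0]; order=1,3
step 3: dequeue 4; queue=[5,0,2]; order=1,3,4
step 4: dequeue 5; queue=[0,2]; order=1,3,4,5
step 5: dequeue 0; queue=[2]; order=1,3,4,5,0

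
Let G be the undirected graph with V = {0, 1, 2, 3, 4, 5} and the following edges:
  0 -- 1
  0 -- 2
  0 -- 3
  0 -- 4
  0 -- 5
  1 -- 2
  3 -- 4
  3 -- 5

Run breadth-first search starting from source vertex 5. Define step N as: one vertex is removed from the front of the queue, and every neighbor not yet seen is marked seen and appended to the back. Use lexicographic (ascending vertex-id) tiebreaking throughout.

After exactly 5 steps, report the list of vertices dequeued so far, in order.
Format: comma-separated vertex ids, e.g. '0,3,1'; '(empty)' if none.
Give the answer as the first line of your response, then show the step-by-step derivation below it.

5,0,3,1,2

step 1: dequeue 5; queue=[0,3]; order=5
step 2: dequeue 0; queue=[3,1,2,4]; order=5,0
step 3: dequeue 3; queue=[1,2,4]; order=5,0,3
step 4: dequeue 1; queue=[2,4]; order=5,0,3,1
step 5: dequeue 2; queue=[4]; order=5,0,3,1,2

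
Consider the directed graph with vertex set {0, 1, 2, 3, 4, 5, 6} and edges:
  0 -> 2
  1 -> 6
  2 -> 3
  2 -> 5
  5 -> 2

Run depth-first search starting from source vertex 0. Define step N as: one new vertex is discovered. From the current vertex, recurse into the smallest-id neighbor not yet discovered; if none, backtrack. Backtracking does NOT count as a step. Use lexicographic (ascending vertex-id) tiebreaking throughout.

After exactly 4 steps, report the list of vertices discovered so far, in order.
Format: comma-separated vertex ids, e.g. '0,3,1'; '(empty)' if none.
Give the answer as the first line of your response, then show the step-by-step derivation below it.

0,2,3,5

step 1: discover 0; path=0; order=0
step 2: discover 2; path=0>2; order=0,2
step 3: discover 3; path=0>2>3; order=0,2,3
step 4: discover 5; path=0>2>5; order=0,2,3,5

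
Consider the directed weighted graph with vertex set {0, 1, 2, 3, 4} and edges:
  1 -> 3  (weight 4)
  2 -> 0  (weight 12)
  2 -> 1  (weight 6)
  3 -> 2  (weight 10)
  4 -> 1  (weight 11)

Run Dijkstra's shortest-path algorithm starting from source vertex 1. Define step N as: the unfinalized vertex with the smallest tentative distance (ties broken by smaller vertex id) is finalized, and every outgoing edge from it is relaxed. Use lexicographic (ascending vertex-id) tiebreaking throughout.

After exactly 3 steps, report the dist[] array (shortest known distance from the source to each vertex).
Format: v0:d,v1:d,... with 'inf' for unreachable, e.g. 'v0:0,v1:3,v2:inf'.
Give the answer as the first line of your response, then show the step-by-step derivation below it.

v0:26,v1:0,v2:14,v3:4,v4:inf

step 1: dist = v0:inf,v1:0,v2:inf,v3:4,v4:inf
step 2: dist = v0:inf,v1:0,v2:14,v3:4,v4:inf
step 3: dist = v0:26,v1:0,v2:14,v3:4,v4:inf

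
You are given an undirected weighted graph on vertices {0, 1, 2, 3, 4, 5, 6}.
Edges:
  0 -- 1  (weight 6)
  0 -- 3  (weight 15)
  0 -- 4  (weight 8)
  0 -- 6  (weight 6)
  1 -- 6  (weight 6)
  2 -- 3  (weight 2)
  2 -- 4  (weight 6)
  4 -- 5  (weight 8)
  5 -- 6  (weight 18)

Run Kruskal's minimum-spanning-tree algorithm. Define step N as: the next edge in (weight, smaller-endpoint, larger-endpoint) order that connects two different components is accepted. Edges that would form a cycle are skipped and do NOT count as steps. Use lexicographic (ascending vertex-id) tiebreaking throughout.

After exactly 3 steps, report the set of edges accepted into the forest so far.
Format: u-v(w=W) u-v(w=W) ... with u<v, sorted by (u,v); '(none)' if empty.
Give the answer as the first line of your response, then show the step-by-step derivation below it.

0-1(w=6) 0-6(w=6) 2-3(w=2)

step 1: add edge 2-3 (w=2); MST = {2-3(w=2)}
step 2: add edge 0-1 (w=6); MST = {0-1(w=6) 2-3(w=2)}
step 3: add edge 0-6 (w=6); MST = {0-1(w=6) 0-6(w=6) 2-3(w=2)}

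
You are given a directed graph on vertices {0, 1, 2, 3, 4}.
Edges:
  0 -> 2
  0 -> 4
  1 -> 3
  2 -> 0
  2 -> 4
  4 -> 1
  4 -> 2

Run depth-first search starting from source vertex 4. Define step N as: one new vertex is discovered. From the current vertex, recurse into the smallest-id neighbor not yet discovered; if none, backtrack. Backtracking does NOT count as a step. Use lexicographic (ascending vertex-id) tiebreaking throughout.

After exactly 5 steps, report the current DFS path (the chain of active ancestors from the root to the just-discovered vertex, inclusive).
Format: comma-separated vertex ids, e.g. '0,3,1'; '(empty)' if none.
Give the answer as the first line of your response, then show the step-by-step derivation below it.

4,2,0

step 1: discover 4; path=4; order=4
step 2: discover 1; path=4>1; order=4,1
step 3: discover 3; path=4>1>3; order=4,1,3
step 4: discover 2; path=4>2; order=4,1,3,2
step 5: discover 0; path=4>2>0; order=4,1,3,2,0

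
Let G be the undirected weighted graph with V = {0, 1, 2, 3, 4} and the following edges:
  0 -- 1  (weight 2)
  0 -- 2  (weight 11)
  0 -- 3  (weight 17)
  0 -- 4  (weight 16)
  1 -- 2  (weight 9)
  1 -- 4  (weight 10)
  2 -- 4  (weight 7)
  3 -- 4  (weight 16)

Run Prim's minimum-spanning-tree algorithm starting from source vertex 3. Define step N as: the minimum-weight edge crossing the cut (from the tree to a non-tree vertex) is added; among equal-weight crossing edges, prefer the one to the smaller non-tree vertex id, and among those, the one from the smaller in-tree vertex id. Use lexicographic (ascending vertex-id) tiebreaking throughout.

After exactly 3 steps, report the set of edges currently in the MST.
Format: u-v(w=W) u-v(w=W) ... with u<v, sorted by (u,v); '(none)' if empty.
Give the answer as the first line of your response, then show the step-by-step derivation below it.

1-2(w=9) 2-4(w=7) 3-4(w=16)

step 1: add edge 3-4 (w=16); MST = {3-4(w=16)}
step 2: add edge 2-4 (w=7); MST = {2-4(w=7) 3-4(w=16)}
step 3: add edge 1-2 (w=9); MST = {1-2(w=9) 2-4(w=7) 3-4(w=16)}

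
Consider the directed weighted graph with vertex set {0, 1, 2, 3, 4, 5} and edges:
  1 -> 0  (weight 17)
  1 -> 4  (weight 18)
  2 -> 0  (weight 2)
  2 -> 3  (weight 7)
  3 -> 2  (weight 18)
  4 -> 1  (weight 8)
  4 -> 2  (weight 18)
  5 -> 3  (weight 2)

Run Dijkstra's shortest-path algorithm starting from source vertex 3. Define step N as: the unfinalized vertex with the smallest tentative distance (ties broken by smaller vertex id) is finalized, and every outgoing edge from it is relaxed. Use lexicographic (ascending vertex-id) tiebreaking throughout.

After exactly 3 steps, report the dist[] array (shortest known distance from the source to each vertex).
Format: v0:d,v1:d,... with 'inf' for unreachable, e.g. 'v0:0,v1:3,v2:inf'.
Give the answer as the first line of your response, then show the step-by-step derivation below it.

v0:20,v1:inf,v2:18,v3:0,v4:inf,v5:inf

step 1: dist = v0:inf,v1:inf,v2:18,v3:0,v4:inf,v5:inf
step 2: dist = v0:20,v1:inf,v2:18,v3:0,v4:inf,v5:inf
step 3: dist = v0:20,v1:inf,v2:18,v3:0,v4:inf,v5:inf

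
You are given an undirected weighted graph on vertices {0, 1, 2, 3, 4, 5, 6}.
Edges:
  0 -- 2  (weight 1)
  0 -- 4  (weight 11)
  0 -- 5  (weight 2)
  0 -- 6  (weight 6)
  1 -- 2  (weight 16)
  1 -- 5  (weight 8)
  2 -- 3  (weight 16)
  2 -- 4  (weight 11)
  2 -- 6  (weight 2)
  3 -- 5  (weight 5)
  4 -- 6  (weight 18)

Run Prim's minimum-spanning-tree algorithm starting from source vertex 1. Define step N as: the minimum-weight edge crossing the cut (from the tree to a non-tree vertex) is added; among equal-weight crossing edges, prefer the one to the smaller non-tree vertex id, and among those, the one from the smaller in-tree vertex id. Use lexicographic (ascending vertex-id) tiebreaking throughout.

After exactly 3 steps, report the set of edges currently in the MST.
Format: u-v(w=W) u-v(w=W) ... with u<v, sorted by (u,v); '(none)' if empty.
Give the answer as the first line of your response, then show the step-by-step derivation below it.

0-2(w=1) 0-5(w=2) 1-5(w=8)

step 1: add edge 1-5 (w=8); MST = {1-5(w=8)}
step 2: add edge 0-5 (w=2); MST = {0-5(w=2) 1-5(w=8)}
step 3: add edge 0-2 (w=1); MST = {0-2(w=1) 0-5(w=2) 1-5(w=8)}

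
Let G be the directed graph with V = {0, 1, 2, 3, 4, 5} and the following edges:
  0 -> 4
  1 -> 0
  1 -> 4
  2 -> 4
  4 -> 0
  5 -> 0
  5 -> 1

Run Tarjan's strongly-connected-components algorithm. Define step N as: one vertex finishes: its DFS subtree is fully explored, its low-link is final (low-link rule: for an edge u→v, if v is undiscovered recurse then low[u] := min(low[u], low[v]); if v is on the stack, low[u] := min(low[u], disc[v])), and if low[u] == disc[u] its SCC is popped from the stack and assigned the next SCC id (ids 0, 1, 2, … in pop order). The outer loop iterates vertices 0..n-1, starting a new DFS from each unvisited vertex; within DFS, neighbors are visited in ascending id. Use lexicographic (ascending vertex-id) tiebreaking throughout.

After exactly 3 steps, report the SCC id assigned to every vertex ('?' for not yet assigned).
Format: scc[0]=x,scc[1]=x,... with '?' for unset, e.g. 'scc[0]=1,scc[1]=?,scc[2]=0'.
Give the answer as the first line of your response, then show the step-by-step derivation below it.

scc[0]=0,scc[1]=1,scc[2]=?,scc[3]=?,scc[4]=0,scc[5]=?

step 1: low=(low[0]=0,low[1]=?,low[2]=?,low[3]=?,low[4]=0,low[5]=?); scc=(scc[0]=?,scc[1]=?,scc[2]=?,scc[3]=?,scc[4]=?,scc[5]=?)
step 2: low=(low[0]=0,low[1]=?,low[2]=?,low[3]=?,low[4]=0,low[5]=?); scc=(scc[0]=0,scc[1]=?,scc[2]=?,scc[3]=?,scc[4]=0,scc[5]=?)
step 3: low=(low[0]=0,low[1]=2,low[2]=?,low[3]=?,low[4]=0,low[5]=?); scc=(scc[0]=0,scc[1]=1,scc[2]=?,scc[3]=?,scc[4]=0,scc[5]=?)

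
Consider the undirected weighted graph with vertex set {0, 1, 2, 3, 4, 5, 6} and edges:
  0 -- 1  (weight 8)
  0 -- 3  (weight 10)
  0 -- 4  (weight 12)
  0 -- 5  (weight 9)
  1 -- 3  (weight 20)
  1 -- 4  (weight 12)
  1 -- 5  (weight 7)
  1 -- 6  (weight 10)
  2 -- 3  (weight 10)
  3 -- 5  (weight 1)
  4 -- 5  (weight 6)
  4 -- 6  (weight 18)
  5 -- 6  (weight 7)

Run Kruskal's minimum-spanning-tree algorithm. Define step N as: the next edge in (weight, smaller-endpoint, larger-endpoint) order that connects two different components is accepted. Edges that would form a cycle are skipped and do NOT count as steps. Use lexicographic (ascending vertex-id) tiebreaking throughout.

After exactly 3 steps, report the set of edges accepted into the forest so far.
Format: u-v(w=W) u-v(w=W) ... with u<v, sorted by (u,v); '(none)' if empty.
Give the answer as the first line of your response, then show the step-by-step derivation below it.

1-5(w=7) 3-5(w=1) 4-5(w=6)

step 1: add edge 3-5 (w=1); MST = {3-5(w=1)}
step 2: add edge 4-5 (w=6); MST = {3-5(w=1) 4-5(w=6)}
step 3: add edge 1-5 (w=7); MST = {1-5(w=7) 3-5(w=1) 4-5(w=6)}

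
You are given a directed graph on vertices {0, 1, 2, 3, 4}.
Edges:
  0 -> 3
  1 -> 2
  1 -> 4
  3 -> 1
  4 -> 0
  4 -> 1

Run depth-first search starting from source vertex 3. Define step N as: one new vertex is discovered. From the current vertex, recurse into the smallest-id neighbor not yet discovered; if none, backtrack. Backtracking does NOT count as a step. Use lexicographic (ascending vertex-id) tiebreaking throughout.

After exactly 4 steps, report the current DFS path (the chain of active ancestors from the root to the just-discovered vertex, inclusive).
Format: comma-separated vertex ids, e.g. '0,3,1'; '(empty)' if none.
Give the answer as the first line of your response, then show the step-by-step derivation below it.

3,1,4

step 1: discover 3; path=3; order=3
step 2: discover 1; path=3>1; order=3,1
step 3: discover 2; path=3>1>2; order=3,1,2
step 4: discover 4; path=3>1>4; order=3,1,2,4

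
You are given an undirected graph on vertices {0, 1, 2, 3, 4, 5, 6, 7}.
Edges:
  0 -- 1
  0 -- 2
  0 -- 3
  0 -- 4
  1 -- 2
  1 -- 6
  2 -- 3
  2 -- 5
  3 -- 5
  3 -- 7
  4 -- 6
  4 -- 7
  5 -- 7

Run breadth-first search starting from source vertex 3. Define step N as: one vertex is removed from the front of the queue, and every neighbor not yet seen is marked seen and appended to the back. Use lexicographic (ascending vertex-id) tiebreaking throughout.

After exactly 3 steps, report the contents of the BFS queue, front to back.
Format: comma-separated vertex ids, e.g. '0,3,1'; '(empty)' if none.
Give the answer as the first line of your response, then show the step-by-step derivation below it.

5,7,1,4

step 1: dequeue 3; queue=[0,2,5,7]; order=3
step 2: dequeue 0; queue=[2,5,7,1,4]; order=3,0
step 3: dequeue 2; queue=[5,7,1,4]; order=3,0,2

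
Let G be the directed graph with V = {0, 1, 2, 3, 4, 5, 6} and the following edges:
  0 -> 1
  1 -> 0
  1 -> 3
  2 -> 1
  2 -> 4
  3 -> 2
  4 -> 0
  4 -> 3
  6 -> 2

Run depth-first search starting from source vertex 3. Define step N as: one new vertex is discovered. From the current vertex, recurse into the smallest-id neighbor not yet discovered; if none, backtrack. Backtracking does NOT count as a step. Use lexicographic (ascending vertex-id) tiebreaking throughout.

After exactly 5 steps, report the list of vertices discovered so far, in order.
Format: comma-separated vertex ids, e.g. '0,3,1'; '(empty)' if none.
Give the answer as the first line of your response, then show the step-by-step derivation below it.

3,2,1,0,4

step 1: discover 3; path=3; order=3
step 2: discover 2; path=3>2; order=3,2
step 3: discover 1; path=3>2>1; order=3,2,1
step 4: discover 0; path=3>2>1>0; order=3,2,1,0
step 5: discover 4; path=3>2>4; order=3,2,1,0,4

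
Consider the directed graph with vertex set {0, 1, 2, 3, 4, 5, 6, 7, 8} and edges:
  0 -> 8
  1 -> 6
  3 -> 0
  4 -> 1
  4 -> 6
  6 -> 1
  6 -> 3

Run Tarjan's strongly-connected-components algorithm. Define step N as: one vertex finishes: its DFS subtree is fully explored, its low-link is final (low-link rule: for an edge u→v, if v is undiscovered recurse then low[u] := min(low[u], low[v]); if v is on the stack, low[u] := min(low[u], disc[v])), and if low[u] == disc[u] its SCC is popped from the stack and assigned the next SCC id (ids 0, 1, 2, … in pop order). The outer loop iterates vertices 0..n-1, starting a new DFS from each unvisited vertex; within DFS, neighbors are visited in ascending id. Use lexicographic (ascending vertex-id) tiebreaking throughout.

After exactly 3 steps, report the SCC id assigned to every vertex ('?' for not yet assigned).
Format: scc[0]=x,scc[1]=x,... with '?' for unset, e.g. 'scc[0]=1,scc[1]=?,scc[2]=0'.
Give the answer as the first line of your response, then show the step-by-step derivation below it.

scc[0]=1,scc[1]=?,scc[2]=?,scc[3]=2,scc[4]=?,scc[5]=?,scc[6]=?,scc[7]=?,scc[8]=0

step 1: low=(low[0]=0,low[1]=?,low[2]=?,low[3]=?,low[4]=?,low[5]=?,low[6]=?,low[7]=?,low[8]=1); scc=(scc[0]=?,scc[1]=?,scc[2]=?,scc[3]=?,scc[4]=?,scc[5]=?,scc[6]=?,scc[7]=?,scc[8]=0)
step 2: low=(low[0]=0,low[1]=?,low[2]=?,low[3]=?,low[4]=?,low[5]=?,low[6]=?,low[7]=?,low[8]=1); scc=(scc[0]=1,scc[1]=?,scc[2]=?,scc[3]=?,scc[4]=?,scc[5]=?,scc[6]=?,scc[7]=?,scc[8]=0)
step 3: low=(low[0]=0,low[1]=2,low[2]=?,low[3]=4,low[4]=?,low[5]=?,low[6]=2,low[7]=?,low[8]=1); scc=(scc[0]=1,scc[1]=?,scc[2]=?,scc[3]=2,scc[4]=?,scc[5]=?,scc[6]=?,scc[7]=?,scc[8]=0)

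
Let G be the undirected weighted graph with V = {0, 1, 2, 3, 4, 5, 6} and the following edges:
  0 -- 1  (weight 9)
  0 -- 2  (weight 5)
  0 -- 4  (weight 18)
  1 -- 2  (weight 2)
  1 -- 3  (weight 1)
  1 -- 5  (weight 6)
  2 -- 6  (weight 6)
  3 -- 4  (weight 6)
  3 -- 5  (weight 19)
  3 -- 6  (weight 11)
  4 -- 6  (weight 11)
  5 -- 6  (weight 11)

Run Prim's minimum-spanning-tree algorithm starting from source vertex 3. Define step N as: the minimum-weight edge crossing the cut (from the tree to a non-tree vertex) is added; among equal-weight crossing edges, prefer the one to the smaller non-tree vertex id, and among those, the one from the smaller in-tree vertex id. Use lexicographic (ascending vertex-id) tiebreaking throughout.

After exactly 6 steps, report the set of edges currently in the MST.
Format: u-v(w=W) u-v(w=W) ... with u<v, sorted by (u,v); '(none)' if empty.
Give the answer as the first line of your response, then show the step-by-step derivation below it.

0-2(w=5) 1-2(w=2) 1-3(w=1) 1-5(w=6) 2-6(w=6) 3-4(w=6)

step 1: add edge 1-3 (w=1); MST = {1-3(w=1)}
step 2: add edge 1-2 (w=2); MST = {1-2(w=2) 1-3(w=1)}
step 3: add edge 0-2 (w=5); MST = {0-2(w=5) 1-2(w=2) 1-3(w=1)}
step 4: add edge 3-4 (w=6); MST = {0-2(w=5) 1-2(w=2) 1-3(w=1) 3-4(w=6)}
step 5: add edge 1-5 (w=6); MST = {0-2(w=5) 1-2(w=2) 1-3(w=1) 1-5(w=6) 3-4(w=6)}
step 6: add edge 2-6 (w=6); MST = {0-2(w=5) 1-2(w=2) 1-3(w=1) 1-5(w=6) 2-6(w=6) 3-4(w=6)}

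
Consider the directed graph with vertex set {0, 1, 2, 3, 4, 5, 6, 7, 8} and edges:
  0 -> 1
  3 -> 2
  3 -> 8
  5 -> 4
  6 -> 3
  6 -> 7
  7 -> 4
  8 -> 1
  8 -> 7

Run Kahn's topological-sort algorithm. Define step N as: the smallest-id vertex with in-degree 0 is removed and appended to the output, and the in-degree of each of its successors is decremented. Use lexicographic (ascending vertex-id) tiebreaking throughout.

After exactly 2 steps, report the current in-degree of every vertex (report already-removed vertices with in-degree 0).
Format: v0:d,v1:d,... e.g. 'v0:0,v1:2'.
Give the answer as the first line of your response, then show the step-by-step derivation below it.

v0:0,v1:1,v2:1,v3:1,v4:1,v5:0,v6:0,v7:2,v8:1

step 1: output 0; order=[0]; indeg=(0,1,1,1,2,0,0,2,1)
step 2: output 5; order=[0,5]; indeg=(0,1,1,1,1,0,0,2,1)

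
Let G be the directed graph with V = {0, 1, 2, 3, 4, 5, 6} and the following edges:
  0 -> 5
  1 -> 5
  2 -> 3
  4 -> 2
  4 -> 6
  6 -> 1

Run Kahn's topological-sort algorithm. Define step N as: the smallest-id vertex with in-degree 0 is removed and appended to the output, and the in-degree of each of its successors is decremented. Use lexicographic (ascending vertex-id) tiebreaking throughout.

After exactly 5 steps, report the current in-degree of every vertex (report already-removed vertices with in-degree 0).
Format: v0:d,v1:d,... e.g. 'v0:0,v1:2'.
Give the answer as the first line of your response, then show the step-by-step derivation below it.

v0:0,v1:0,v2:0,v3:0,v4:0,v5:1,v6:0

step 1: output 0; order=[0]; indeg=(0,1,1,1,0,1,1)
step 2: output 4; order=[0,4]; indeg=(0,1,0,1,0,1,0)
step 3: output 2; order=[0,4,2]; indeg=(0,1,0,0,0,1,0)
step 4: output 3; order=[0,4,2,3]; indeg=(0,1,0,0,0,1,0)
step 5: output 6; order=[0,4,2,3,6]; indeg=(0,0,0,0,0,1,0)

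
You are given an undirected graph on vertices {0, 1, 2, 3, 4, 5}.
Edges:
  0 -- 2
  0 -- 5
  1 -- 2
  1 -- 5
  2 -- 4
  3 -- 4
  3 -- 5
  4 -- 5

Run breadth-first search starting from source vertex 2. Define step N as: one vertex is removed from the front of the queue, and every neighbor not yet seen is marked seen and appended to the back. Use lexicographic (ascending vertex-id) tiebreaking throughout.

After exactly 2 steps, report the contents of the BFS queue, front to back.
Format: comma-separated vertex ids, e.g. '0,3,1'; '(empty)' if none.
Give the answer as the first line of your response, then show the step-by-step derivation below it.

1,4,5

step 1: dequeue 2; queue=[0,1,4]; order=2
step 2: dequeue 0; queue=[1,4,5]; order=2,0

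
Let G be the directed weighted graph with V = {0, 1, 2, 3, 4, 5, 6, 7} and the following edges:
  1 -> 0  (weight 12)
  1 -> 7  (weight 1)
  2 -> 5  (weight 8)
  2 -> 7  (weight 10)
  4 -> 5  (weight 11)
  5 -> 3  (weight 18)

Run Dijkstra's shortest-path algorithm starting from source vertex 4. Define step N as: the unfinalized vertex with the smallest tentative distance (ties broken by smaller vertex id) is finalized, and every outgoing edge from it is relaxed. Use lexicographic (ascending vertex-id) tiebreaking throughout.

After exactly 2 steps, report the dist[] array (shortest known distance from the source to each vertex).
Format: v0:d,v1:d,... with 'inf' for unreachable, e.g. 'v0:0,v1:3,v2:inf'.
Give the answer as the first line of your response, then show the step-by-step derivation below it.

v0:inf,v1:inf,v2:inf,v3:29,v4:0,v5:11,v6:inf,v7:inf

step 1: dist = v0:inf,v1:inf,v2:inf,v3:inf,v4:0,v5:11,v6:inf,v7:inf
step 2: dist = v0:inf,v1:inf,v2:inf,v3:29,v4:0,v5:11,v6:inf,v7:inf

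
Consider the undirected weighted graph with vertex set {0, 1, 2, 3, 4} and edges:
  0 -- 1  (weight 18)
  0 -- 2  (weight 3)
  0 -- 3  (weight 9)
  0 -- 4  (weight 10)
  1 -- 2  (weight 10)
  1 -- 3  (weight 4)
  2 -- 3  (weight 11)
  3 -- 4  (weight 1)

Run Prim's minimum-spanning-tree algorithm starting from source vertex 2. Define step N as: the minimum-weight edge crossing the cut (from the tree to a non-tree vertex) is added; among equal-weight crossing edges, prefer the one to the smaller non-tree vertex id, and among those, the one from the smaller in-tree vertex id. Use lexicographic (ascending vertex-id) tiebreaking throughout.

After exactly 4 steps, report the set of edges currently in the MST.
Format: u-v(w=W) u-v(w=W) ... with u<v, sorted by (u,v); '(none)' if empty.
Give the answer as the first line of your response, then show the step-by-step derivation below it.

0-2(w=3) 0-3(w=9) 1-3(w=4) 3-4(w=1)

step 1: add edge 0-2 (w=3); MST = {0-2(w=3)}
step 2: add edge 0-3 (w=9); MST = {0-2(w=3) 0-3(w=9)}
step 3: add edge 3-4 (w=1); MST = {0-2(w=3) 0-3(w=9) 3-4(w=1)}
step 4: add edge 1-3 (w=4); MST = {0-2(w=3) 0-3(w=9) 1-3(w=4) 3-4(w=1)}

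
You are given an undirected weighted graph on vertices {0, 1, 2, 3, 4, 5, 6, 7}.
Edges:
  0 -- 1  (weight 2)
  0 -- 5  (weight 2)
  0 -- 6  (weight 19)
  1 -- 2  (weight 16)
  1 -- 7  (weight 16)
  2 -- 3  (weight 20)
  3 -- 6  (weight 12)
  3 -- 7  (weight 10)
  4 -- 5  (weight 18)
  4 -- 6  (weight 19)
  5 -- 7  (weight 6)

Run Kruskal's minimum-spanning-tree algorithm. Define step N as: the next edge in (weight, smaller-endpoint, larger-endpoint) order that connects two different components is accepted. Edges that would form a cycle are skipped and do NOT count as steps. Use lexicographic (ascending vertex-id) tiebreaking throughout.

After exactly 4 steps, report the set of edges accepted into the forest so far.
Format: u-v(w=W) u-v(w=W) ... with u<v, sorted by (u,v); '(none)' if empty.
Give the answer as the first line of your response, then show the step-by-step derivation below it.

0-1(w=2) 0-5(w=2) 3-7(w=10) 5-7(w=6)

step 1: add edge 0-1 (w=2); MST = {0-1(w=2)}
step 2: add edge 0-5 (w=2); MST = {0-1(w=2) 0-5(w=2)}
step 3: add edge 5-7 (w=6); MST = {0-1(w=2) 0-5(w=2) 5-7(w=6)}
step 4: add edge 3-7 (w=10); MST = {0-1(w=2) 0-5(w=2) 3-7(w=10) 5-7(w=6)}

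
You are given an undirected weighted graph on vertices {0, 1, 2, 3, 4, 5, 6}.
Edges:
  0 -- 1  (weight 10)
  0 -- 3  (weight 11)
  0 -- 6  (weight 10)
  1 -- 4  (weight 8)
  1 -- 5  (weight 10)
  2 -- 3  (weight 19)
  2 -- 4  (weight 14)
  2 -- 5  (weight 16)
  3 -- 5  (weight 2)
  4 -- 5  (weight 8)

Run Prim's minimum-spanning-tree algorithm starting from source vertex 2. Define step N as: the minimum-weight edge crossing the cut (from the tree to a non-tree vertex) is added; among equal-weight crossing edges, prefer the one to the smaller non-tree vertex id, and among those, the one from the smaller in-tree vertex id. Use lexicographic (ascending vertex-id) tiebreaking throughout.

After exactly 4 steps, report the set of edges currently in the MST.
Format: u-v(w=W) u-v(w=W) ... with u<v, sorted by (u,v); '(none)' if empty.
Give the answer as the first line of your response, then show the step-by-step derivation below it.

1-4(w=8) 2-4(w=14) 3-5(w=2) 4-5(w=8)

step 1: add edge 2-4 (w=14); MST = {2-4(w=14)}
step 2: add edge 1-4 (w=8); MST = {1-4(w=8) 2-4(w=14)}
step 3: add edge 4-5 (w=8); MST = {1-4(w=8) 2-4(w=14) 4-5(w=8)}
step 4: add edge 3-5 (w=2); MST = {1-4(w=8) 2-4(w=14) 3-5(w=2) 4-5(w=8)}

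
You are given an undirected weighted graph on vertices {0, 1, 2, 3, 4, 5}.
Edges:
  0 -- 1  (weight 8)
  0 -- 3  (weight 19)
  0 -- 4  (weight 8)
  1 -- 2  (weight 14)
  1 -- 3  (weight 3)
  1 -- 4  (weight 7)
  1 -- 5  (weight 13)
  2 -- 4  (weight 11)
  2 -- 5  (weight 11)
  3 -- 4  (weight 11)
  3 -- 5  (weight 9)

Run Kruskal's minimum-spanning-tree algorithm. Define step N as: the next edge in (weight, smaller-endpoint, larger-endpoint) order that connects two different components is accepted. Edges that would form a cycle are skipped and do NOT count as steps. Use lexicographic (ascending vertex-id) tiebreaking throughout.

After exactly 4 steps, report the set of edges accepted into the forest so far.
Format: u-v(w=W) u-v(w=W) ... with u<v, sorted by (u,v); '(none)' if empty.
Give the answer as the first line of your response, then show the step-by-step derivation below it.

0-1(w=8) 1-3(w=3) 1-4(w=7) 3-5(w=9)

step 1: add edge 1-3 (w=3); MST = {1-3(w=3)}
step 2: add edge 1-4 (w=7); MST = {1-3(w=3) 1-4(w=7)}
step 3: add edge 0-1 (w=8); MST = {0-1(w=8) 1-3(w=3) 1-4(w=7)}
step 4: add edge 3-5 (w=9); MST = {0-1(w=8) 1-3(w=3) 1-4(w=7) 3-5(w=9)}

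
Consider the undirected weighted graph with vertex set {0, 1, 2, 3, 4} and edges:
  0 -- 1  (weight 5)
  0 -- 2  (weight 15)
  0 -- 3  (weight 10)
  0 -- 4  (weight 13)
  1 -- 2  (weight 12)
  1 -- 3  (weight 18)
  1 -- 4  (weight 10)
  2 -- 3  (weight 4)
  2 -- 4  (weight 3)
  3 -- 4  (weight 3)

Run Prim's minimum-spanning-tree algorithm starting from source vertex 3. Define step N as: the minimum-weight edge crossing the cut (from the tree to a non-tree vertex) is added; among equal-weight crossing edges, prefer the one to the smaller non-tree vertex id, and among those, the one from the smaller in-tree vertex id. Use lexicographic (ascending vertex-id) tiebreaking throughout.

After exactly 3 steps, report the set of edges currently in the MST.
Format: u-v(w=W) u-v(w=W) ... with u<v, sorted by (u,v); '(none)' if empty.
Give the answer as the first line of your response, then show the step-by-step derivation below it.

0-3(w=10) 2-4(w=3) 3-4(w=3)

step 1: add edge 3-4 (w=3); MST = {3-4(w=3)}
step 2: add edge 2-4 (w=3); MST = {2-4(w=3) 3-4(w=3)}
step 3: add edge 0-3 (w=10); MST = {0-3(w=10) 2-4(w=3) 3-4(w=3)}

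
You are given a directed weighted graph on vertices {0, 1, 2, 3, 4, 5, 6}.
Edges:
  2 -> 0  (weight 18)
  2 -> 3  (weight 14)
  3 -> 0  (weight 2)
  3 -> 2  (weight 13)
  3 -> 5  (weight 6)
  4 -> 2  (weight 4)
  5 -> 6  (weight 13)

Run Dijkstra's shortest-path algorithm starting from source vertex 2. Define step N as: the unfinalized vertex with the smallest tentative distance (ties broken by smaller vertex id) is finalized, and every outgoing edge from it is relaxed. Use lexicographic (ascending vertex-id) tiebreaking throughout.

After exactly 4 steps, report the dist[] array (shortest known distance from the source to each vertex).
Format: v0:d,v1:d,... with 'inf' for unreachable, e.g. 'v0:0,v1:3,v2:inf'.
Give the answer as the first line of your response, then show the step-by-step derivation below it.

v0:16,v1:inf,v2:0,v3:14,v4:inf,v5:20,v6:33

step 1: dist = v0:18,v1:inf,v2:0,v3:14,v4:inf,v5:inf,v6:inf
step 2: dist = v0:16,v1:inf,v2:0,v3:14,v4:inf,v5:20,v6:inf
step 3: dist = v0:16,v1:inf,v2:0,v3:14,v4:inf,v5:20,v6:inf
step 4: dist = v0:16,v1:inf,v2:0,v3:14,v4:inf,v5:20,v6:33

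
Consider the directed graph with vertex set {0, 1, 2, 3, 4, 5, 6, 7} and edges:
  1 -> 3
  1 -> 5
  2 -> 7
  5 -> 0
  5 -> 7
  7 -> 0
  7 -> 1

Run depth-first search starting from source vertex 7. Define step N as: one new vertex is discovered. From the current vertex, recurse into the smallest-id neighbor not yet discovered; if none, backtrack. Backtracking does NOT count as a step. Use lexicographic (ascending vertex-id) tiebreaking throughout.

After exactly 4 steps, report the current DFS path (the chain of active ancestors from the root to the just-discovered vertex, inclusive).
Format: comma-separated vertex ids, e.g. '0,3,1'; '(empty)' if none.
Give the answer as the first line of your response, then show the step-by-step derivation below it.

7,1,3

step 1: discover 7; path=7; order=7
step 2: discover 0; path=7>0; order=7,0
step 3: discover 1; path=7>1; order=7,0,1
step 4: discover 3; path=7>1>3; order=7,0,1,3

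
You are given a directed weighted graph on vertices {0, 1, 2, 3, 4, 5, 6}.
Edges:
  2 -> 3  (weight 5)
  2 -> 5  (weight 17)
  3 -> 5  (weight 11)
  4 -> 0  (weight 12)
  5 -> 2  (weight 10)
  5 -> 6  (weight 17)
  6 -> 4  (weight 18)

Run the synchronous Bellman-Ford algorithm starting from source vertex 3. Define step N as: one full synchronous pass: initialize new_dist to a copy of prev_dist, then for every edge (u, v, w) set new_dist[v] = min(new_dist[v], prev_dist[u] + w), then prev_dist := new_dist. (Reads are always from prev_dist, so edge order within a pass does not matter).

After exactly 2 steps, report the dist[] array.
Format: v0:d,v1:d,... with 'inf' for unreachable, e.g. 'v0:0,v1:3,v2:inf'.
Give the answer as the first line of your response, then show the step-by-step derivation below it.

v0:inf,v1:inf,v2:21,v3:0,v4:inf,v5:11,v6:28

step 1: dist = v0:inf,v1:inf,v2:inf,v3:0,v4:inf,v5:11,v6:inf
step 2: dist = v0:inf,v1:inf,v2:21,v3:0,v4:inf,v5:11,v6:28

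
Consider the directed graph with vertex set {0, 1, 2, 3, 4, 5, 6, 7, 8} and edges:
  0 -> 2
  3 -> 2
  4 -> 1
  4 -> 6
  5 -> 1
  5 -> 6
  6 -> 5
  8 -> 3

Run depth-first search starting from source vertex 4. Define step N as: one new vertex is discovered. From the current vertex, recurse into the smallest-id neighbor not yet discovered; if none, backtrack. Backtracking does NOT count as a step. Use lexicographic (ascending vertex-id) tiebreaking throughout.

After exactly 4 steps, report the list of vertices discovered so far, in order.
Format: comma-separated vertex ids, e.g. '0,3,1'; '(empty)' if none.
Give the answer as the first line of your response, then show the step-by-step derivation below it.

4,1,6,5

step 1: discover 4; path=4; order=4
step 2: discover 1; path=4>1; order=4,1
step 3: discover 6; path=4>6; order=4,1,6
step 4: discover 5; path=4>6>5; order=4,1,6,5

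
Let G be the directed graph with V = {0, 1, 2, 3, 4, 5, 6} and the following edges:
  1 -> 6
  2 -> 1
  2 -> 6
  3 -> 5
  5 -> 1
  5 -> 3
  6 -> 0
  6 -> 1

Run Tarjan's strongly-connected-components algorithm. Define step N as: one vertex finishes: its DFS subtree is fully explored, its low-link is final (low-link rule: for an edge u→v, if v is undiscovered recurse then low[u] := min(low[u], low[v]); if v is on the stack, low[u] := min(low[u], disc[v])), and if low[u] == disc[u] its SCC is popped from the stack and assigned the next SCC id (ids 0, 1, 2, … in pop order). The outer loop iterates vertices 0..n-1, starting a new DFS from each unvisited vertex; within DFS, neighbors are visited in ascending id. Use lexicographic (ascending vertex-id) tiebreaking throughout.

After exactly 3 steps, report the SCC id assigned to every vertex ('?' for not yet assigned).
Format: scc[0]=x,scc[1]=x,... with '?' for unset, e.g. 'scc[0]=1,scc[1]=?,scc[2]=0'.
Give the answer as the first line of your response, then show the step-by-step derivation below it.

scc[0]=0,scc[1]=1,scc[2]=?,scc[3]=?,scc[4]=?,scc[5]=?,scc[6]=1

step 1: low=(low[0]=0,low[1]=?,low[2]=?,low[3]=?,low[4]=?,low[5]=?,low[6]=?); scc=(scc[0]=0,scc[1]=?,scc[2]=?,scc[3]=?,scc[4]=?,scc[5]=?,scc[6]=?)
step 2: low=(low[0]=0,low[1]=1,low[2]=?,low[3]=?,low[4]=?,low[5]=?,low[6]=1); scc=(scc[0]=0,scc[1]=?,scc[2]=?,scc[3]=?,scc[4]=?,scc[5]=?,scc[6]=?)
step 3: low=(low[0]=0,low[1]=1,low[2]=?,low[3]=?,low[4]=?,low[5]=?,low[6]=1); scc=(scc[0]=0,scc[1]=1,scc[2]=?,scc[3]=?,scc[4]=?,scc[5]=?,scc[6]=1)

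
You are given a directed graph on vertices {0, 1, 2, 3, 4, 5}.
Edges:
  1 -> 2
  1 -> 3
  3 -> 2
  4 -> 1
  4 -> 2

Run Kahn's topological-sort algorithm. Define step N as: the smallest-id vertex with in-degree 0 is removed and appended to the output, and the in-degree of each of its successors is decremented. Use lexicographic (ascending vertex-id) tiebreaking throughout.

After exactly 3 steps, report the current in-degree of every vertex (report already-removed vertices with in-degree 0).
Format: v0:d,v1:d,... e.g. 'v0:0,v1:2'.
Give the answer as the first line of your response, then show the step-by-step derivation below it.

v0:0,v1:0,v2:1,v3:0,v4:0,v5:0

step 1: output 0; order=[0]; indeg=(0,1,3,1,0,0)
step 2: output 4; order=[0,4]; indeg=(0,0,2,1,0,0)
step 3: output 1; order=[0,4,1]; indeg=(0,0,1,0,0,0)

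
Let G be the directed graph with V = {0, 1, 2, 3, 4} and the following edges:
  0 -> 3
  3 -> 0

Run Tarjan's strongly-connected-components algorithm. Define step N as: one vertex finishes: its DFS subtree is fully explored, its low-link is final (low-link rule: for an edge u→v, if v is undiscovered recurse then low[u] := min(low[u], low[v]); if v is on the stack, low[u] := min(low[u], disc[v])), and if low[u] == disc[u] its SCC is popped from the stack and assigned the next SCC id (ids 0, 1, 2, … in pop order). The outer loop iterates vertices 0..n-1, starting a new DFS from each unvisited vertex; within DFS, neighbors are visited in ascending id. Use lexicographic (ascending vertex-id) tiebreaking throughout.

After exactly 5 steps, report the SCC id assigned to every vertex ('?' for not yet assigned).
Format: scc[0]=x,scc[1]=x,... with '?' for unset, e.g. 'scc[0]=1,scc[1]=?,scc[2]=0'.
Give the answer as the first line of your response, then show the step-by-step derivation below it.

scc[0]=0,scc[1]=1,scc[2]=2,scc[3]=0,scc[4]=3

step 1: low=(low[0]=0,low[1]=?,low[2]=?,low[3]=0,low[4]=?); scc=(scc[0]=?,scc[1]=?,scc[2]=?,scc[3]=?,scc[4]=?)
step 2: low=(low[0]=0,low[1]=?,low[2]=?,low[3]=0,low[4]=?); scc=(scc[0]=0,scc[1]=?,scc[2]=?,scc[3]=0,scc[4]=?)
step 3: low=(low[0]=0,low[1]=2,low[2]=?,low[3]=0,low[4]=?); scc=(scc[0]=0,scc[1]=1,scc[2]=?,scc[3]=0,scc[4]=?)
step 4: low=(low[0]=0,low[1]=2,low[2]=3,low[3]=0,low[4]=?); scc=(scc[0]=0,scc[1]=1,scc[2]=2,scc[3]=0,scc[4]=?)
step 5: low=(low[0]=0,low[1]=2,low[2]=3,low[3]=0,low[4]=4); scc=(scc[0]=0,scc[1]=1,scc[2]=2,scc[3]=0,scc[4]=3)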